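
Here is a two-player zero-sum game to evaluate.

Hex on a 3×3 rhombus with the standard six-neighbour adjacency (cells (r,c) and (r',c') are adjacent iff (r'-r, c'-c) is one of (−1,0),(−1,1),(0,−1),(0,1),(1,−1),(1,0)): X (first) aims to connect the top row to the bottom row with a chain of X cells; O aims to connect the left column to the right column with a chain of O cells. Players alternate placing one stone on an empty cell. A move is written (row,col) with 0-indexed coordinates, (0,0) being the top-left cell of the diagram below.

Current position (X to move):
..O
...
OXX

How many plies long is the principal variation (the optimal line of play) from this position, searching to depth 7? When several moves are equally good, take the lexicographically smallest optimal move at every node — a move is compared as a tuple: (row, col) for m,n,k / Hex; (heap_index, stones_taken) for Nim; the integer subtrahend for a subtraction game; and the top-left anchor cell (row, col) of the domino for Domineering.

[..O/.../OXX] X move#1: (0,0):-1/X.O/.../OXX*, (0,1):-1/.XO/.../OXX, (1,0):-1/..O/X../OXX, (1,1):-1/..O/.X./OXX, (1,2):-1/..O/..X/OXX
[X.O/.../OXX] O move#2: (0,1):+1/XOO/.../OXX*, (1,0):+1/X.O/O../OXX, (1,1):+1/X.O/.O./OXX, (1,2):-1/X.O/..O/OXX
[XOO/.../OXX] X move#3: (1,0):-1/XOO/X../OXX*, (1,1):-1/XOO/.X./OXX, (1,2):-1/XOO/..X/OXX
[XOO/X../OXX] O move#4: (1,1):+1/XOO/XO./OXX*, (1,2):-1/XOO/X.O/OXX
[XOO/XO./OXX] end (terminal -1, X#5); searched ..O/.../OXX to 7

PV length from [..O/.../OXX]: 4 plies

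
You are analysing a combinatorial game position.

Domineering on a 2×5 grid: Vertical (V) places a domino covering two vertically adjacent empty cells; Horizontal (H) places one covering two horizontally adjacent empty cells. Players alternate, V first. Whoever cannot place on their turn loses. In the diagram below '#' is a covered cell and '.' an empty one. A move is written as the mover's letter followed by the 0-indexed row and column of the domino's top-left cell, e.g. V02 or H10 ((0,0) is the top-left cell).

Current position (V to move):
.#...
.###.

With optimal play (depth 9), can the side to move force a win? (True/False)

ply 1, V at .#.../.###. | V00=-1→##.../####.; V04=+1→.#..#/.####*
ply 2, H at .#..#/.#### | H02=-1→.####/.####*
ply 3, V at .####/.#### | V00=+1→#####/#####*
ply 4: #####/##### is terminal -1 (H); from .#.../.###. depth 9

V winning at [.#.../.###.]: True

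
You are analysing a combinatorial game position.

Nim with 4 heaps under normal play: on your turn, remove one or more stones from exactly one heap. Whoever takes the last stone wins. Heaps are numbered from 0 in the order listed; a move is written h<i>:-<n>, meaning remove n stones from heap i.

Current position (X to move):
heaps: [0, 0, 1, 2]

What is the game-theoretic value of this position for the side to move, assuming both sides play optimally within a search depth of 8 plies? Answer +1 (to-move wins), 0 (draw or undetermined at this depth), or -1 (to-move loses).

[(0,0,1,2)] X move#1: h2:-1:-1/(0,0,0,2), h3:-1:+1/(0,0,1,1)*, h3:-2:-1/(0,0,1,0)
[(0,0,1,1)] O move#2: h2:-1:-1/(0,0,0,1)*, h3:-1:-1/(0,0,1,0)
[(0,0,0,1)] X move#3: h3:-1:+1/(0,0,0,0)*
[(0,0,0,0)] end (terminal -1, O#4); searched (0,0,1,2) to 8

value((0,0,1,2), X) = +1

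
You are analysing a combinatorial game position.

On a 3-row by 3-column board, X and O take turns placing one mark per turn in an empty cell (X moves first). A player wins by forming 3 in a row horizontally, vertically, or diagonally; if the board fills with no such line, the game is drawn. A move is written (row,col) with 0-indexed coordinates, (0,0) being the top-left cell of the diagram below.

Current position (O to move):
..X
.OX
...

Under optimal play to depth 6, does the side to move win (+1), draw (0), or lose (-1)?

value(..X/.OX/..., O) = 0

ply 1, O at ..X/.OX/... | (0,0)=-1→O.X/.OX/...; (0,1)=-1→.OX/.OX/...; (1,0)=-1→..X/OOX/...; (2,0)=-1→..X/.OX/O..; (2,1)=-1→..X/.OX/.O.; (2,2)=+0→..X/.OX/..O*
ply 2, X at ..X/.OX/..O | (0,0)=+0→X.X/.OX/..O*; (0,1)=-1→.XX/.OX/..O; (1,0)=-1→..X/XOX/..O; (2,0)=-1→..X/.OX/X.O; (2,1)=-1→..X/.OX/.XO
ply 3, O at X.X/.OX/..O | (0,1)=+0→XOX/.OX/..O*; (1,0)=-1→X.X/OOX/..O; (2,0)=-1→X.X/.OX/O.O; (2,1)=-1→X.X/.OX/.OO
ply 4, X at XOX/.OX/..O | (1,0)=-1→XOX/XOX/..O; (2,0)=-1→XOX/.OX/X.O; (2,1)=+0→XOX/.OX/.XO*
ply 5, O at XOX/.OX/.XO | (1,0)=+0→XOX/OOX/.XO*; (2,0)=+0→XOX/.OX/OXO
ply 6, X at XOX/OOX/.XO | (2,0)=+0→XOX/OOX/XXO*
ply 7: XOX/OOX/XXO is terminal +0 (O); from ..X/.OX/... depth 6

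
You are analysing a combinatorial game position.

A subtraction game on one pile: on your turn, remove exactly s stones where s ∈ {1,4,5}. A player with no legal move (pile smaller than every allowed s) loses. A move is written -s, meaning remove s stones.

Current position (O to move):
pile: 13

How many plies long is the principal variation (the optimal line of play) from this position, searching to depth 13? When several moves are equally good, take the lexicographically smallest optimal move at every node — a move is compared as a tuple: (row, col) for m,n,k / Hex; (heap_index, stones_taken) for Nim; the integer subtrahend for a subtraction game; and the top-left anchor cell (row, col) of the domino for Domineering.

[13] O move#1: -1:-1/12, -4:-1/9, -5:+1/8*
[8] X move#2: -1:-1/7*, -4:-1/4, -5:-1/3
[7] O move#3: -1:-1/6, -4:-1/3, -5:+1/2*
[2] X move#4: -1:-1/1*
[1] O move#5: -1:+1/0*
[0] end (terminal -1, X#6); searched 13 to 13

PV length from [13]: 5 plies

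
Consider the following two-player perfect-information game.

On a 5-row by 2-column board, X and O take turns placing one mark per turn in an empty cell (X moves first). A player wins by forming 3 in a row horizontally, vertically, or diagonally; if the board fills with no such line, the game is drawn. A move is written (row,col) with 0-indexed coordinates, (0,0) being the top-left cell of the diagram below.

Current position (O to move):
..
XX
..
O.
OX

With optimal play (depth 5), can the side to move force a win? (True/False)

p1 O@[../XX/../O./OX]: (0,0)[O./XX/../O./OX]+0 (0,1)[.O/XX/../O./OX]+0 (2,0)[../XX/O./O./OX]+1* (2,1)[../XX/.O/O./OX]+0 (3,1)[../XX/../OO/OX]+0
p2 X@[../XX/O./O./OX] terminal -1; root [../XX/../O./OX] d5

O winning at [../XX/../O./OX]: True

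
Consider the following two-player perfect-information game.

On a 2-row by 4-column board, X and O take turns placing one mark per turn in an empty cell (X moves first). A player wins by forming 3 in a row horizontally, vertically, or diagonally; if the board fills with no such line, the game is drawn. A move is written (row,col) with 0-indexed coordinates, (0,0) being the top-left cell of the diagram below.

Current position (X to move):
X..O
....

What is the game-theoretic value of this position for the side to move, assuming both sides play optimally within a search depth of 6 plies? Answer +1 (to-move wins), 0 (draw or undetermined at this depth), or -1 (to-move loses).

value(X..O/...., X) = 0

p1 X@[X..O/....]: (0,1)[XX.O/....]+0* (0,2)[X.XO/....]+0 (1,0)[X..O/X...]+0 (1,1)[X..O/.X..]+0 (1,2)[X..O/..X.]+0 (1,3)[X..O/...X]+0
p2 O@[XX.O/....]: (0,2)[XXOO/....]+0* (1,0)[XX.O/O...]-1 (1,1)[XX.O/.O..]-1 (1,2)[XX.O/..O.]-1 (1,3)[XX.O/...O]-1
p3 X@[XXOO/....]: (1,0)[XXOO/X...]+0* (1,1)[XXOO/.X..]+0 (1,2)[XXOO/..X.]+0 (1,3)[XXOO/...X]+0
p4 O@[XXOO/X...]: (1,1)[XXOO/XO..]+0* (1,2)[XXOO/X.O.]+0 (1,3)[XXOO/X..O]+0
p5 X@[XXOO/XO..]: (1,2)[XXOO/XOX.]+0* (1,3)[XXOO/XO.X]+0
p6 O@[XXOO/XOX.]: (1,3)[XXOO/XOXO]+0*
p7 X@[XXOO/XOXO] terminal +0; root [X..O/....] d6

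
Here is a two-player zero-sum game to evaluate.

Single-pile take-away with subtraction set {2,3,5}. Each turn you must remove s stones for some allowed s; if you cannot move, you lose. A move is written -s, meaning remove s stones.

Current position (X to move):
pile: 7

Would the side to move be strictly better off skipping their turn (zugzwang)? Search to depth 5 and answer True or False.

p1 X@[7]: -2[5]-1* -3[4]-1 -5[2]-1
p2 O@[5]: -2[3]-1 -3[2]-1 -5[0]+1*
p3 X@[0] terminal -1; root [7] d5
pass branch (O moves first from the same position):
  | p1 O@[7]: -2[5]-1* -3[4]-1 -5[2]-1
  | p2 X@[5]: -2[3]-1 -3[2]-1 -5[0]+1*
  | p3 O@[0] terminal -1; root [7] d5
X moving scores -1; X passing scores +1

zugzwang(7, X) = True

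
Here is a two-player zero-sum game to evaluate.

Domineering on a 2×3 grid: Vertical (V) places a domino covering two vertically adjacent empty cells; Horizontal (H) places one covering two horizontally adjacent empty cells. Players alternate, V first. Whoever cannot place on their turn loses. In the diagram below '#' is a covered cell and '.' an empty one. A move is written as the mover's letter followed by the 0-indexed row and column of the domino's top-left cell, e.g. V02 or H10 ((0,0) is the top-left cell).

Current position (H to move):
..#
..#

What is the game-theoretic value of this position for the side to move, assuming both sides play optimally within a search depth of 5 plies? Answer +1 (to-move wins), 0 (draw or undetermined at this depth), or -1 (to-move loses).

value(..#/..#, H) = +1

[..#/..#] H move#1: H00:+1/###/..#*, H10:+1/..#/###
[###/..#] end (terminal -1, V#2); searched ..#/..# to 5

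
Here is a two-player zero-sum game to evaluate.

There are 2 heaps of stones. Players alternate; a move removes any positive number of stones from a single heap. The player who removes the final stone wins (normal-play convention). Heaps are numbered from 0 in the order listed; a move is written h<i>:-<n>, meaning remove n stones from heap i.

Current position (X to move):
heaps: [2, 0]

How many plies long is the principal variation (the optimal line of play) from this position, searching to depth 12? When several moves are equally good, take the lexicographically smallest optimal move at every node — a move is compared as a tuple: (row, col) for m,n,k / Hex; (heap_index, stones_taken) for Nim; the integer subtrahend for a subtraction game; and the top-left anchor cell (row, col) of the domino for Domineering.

ply 1, X at (2,0) | h0:-1=-1→(1,0); h0:-2=+1→(0,0)*
ply 2: (0,0) is terminal -1 (O); from (2,0) depth 12

PV length from [(2,0)]: 1 ply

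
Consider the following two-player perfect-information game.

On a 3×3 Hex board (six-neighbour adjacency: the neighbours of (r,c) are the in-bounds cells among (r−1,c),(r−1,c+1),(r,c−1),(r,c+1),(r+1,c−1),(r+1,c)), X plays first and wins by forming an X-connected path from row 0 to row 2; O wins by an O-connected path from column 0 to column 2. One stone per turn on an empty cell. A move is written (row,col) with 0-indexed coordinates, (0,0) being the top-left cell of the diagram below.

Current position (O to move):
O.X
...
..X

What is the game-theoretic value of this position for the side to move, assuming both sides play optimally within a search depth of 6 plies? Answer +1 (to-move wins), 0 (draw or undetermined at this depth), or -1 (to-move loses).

value(O.X/.../..X, O) = -1

p1 O@[O.X/.../..X]: (0,1)[OOX/.../..X]-1* (1,0)[O.X/O../..X]-1 (1,1)[O.X/.O./..X]-1 (1,2)[O.X/..O/..X]-1 (2,0)[O.X/.../O.X]-1 (2,1)[O.X/.../.OX]-1
p2 X@[OOX/.../..X]: (1,0)[OOX/X../..X]+1* (1,1)[OOX/.X./..X]+1 (1,2)[OOX/..X/..X]+1 (2,0)[OOX/.../X.X]+1 (2,1)[OOX/.../.XX]+1
p3 O@[OOX/X../..X]: (1,1)[OOX/XO./..X]-1* (1,2)[OOX/X.O/..X]-1 (2,0)[OOX/X../O.X]-1 (2,1)[OOX/X../.OX]-1
p4 X@[OOX/XO./..X]: (1,2)[OOX/XOX/..X]+1* (2,0)[OOX/XO./X.X]-1 (2,1)[OOX/XO./.XX]-1
p5 O@[OOX/XOX/..X] terminal -1; root [O.X/.../..X] d6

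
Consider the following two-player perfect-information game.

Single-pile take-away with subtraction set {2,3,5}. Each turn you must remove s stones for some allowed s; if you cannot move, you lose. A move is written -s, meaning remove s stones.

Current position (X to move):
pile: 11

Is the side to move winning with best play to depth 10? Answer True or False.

X winning at [11]: True

ply 1, X at 11 | -2=-1→9; -3=+1→8*; -5=-1→6
ply 2, O at 8 | -2=-1→6*; -3=-1→5; -5=-1→3
ply 3, X at 6 | -2=-1→4; -3=-1→3; -5=+1→1*
ply 4: 1 is terminal -1 (O); from 11 depth 10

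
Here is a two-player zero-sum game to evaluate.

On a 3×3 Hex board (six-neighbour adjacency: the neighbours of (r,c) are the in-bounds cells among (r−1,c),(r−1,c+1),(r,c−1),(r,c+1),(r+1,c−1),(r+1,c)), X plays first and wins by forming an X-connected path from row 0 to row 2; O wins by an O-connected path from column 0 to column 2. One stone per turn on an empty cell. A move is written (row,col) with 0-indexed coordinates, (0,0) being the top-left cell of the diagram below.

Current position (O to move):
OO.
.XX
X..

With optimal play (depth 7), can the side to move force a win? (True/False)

O winning at [OO./.XX/X..]: True

ply 1, O at OO./.XX/X.. | (0,2)=+1→OOO/.XX/X..*; (1,0)=-1→OO./OXX/X..; (2,1)=-1→OO./.XX/XO.; (2,2)=-1→OO./.XX/X.O
ply 2: OOO/.XX/X.. is terminal -1 (X); from OO./.XX/X.. depth 7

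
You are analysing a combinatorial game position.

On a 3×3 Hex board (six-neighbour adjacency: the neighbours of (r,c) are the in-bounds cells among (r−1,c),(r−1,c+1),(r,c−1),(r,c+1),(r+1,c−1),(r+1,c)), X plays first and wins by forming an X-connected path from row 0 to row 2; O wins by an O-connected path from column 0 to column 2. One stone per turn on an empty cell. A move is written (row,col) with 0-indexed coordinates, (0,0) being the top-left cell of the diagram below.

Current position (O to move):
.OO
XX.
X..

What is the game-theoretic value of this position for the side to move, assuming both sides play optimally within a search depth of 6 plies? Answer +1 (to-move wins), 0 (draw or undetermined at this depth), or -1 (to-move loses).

ply 1, O at .OO/XX./X.. | (0,0)=+1→OOO/XX./X..*; (1,2)=-1→.OO/XXO/X..; (2,1)=-1→.OO/XX./XO.; (2,2)=-1→.OO/XX./X.O
ply 2: OOO/XX./X.. is terminal -1 (X); from .OO/XX./X.. depth 6

value(.OO/XX./X.., O) = +1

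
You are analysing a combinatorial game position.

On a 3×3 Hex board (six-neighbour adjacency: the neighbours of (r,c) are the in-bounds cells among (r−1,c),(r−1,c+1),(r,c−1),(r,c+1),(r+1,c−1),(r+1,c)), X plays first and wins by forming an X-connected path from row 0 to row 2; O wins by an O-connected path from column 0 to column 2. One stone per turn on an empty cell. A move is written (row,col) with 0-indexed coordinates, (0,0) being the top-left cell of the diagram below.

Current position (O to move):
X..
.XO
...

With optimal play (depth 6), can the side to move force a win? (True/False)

[X../.XO/...] O move#1: (0,1):-1/XO./.XO/...*, (0,2):-1/X.O/.XO/..., (1,0):-1/X../OXO/..., (2,0):-1/X../.XO/O.., (2,1):-1/X../.XO/.O., (2,2):-1/X../.XO/..O
[XO./.XO/...] X move#2: (0,2):+1/XOX/.XO/...*, (1,0):+1/XO./XXO/..., (2,0):+1/XO./.XO/X.., (2,1):+1/XO./.XO/.X., (2,2):+1/XO./.XO/..X
[XOX/.XO/...] O move#3: (1,0):-1/XOX/OXO/...*, (2,0):-1/XOX/.XO/O.., (2,1):-1/XOX/.XO/.O., (2,2):-1/XOX/.XO/..O
[XOX/OXO/...] X move#4: (2,0):+1/XOX/OXO/X..*, (2,1):+1/XOX/OXO/.X., (2,2):+1/XOX/OXO/..X
[XOX/OXO/X..] end (terminal -1, O#5); searched X../.XO/... to 6

O winning at [X../.XO/...]: False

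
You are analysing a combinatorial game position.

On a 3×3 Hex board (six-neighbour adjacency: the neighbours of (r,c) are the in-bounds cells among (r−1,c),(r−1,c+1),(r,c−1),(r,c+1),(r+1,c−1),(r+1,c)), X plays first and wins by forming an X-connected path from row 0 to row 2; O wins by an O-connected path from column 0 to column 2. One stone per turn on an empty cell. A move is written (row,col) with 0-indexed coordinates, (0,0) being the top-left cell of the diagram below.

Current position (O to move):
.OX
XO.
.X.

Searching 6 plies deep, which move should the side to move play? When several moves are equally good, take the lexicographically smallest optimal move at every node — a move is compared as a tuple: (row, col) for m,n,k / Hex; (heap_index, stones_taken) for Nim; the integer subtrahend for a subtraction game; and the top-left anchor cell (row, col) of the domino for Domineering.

O's best at [.OX/XO./.X.]: (1,2)

ply 1, O at .OX/XO./.X. | (0,0)=-1→OOX/XO./.X.; (1,2)=+1→.OX/XOO/.X.*; (2,0)=-1→.OX/XO./OX.; (2,2)=-1→.OX/XO./.XO
ply 2, X at .OX/XOO/.X. | (0,0)=-1→XOX/XOO/.X.*; (2,0)=-1→.OX/XOO/XX.; (2,2)=-1→.OX/XOO/.XX
ply 3, O at XOX/XOO/.X. | (2,0)=+1→XOX/XOO/OX.*; (2,2)=-1→XOX/XOO/.XO
ply 4: XOX/XOO/OX. is terminal -1 (X); from .OX/XO./.X. depth 6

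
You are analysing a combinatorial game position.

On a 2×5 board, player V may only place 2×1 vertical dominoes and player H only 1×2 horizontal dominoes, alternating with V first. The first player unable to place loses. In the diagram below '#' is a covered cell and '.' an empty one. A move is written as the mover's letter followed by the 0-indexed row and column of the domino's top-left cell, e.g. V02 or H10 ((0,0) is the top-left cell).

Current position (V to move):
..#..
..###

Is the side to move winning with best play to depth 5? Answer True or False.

ply 1, V at ..#../..### | V00=+1→#.#../#.###*; V01=+1→.##../.####
ply 2, H at #.#../#.### | H03=-1→#.###/#.###*
ply 3, V at #.###/#.### | V01=+1→#####/#####*
ply 4: #####/##### is terminal -1 (H); from ..#../..### depth 5

V winning at [..#../..###]: True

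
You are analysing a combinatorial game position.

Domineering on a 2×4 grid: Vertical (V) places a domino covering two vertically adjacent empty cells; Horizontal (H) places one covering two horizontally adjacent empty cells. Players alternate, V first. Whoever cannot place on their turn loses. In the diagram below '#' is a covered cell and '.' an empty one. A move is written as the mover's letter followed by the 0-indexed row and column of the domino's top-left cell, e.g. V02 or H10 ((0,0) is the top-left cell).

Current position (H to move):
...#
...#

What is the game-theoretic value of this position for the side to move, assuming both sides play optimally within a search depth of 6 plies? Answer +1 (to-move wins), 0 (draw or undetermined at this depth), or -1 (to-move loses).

p1 H@[...#/...#]: H00[##.#/...#]+1* H01[.###/...#]+1 H10[...#/##.#]+1 H11[...#/.###]+1
p2 V@[##.#/...#]: V02[####/..##]-1*
p3 H@[####/..##]: H10[####/####]+1*
p4 V@[####/####] terminal -1; root [...#/...#] d6

value(...#/...#, H) = +1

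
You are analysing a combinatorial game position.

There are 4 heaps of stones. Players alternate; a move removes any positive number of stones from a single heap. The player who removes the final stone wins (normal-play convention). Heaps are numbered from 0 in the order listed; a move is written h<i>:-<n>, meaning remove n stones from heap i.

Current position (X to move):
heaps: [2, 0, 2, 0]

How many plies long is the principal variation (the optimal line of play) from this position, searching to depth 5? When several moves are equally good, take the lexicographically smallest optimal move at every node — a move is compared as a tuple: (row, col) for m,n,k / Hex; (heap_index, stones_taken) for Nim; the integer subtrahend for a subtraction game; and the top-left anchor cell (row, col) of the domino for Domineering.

PV length from [(2,0,2,0)]: 4 plies

p1 X@[(2,0,2,0)]: h0:-1[(1,0,2,0)]-1* h0:-2[(0,0,2,0)]-1 h2:-1[(2,0,1,0)]-1 h2:-2[(2,0,0,0)]-1
p2 O@[(1,0,2,0)]: h0:-1[(0,0,2,0)]-1 h2:-1[(1,0,1,0)]+1* h2:-2[(1,0,0,0)]-1
p3 X@[(1,0,1,0)]: h0:-1[(0,0,1,0)]-1* h2:-1[(1,0,0,0)]-1
p4 O@[(0,0,1,0)]: h2:-1[(0,0,0,0)]+1*
p5 X@[(0,0,0,0)] terminal -1; root [(2,0,2,0)] d5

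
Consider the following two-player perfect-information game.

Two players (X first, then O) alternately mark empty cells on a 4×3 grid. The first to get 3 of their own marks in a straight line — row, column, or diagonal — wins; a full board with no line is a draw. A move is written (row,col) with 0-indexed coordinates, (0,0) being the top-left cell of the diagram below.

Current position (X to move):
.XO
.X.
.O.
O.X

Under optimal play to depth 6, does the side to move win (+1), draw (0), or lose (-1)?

value(.XO/.X./.O./O.X, X) = +1

ply 1, X at .XO/.X./.O./O.X | (0,0)=-1→XXO/.X./.O./O.X; (1,0)=-1→.XO/XX./.O./O.X; (1,2)=+1→.XO/.XX/.O./O.X*; (2,0)=-1→.XO/.X./XO./O.X; (2,2)=-1→.XO/.X./.OX/O.X; (3,1)=-1→.XO/.X./.O./OXX
ply 2, O at .XO/.XX/.O./O.X | (0,0)=-1→OXO/.XX/.O./O.X*; (1,0)=-1→.XO/OXX/.O./O.X; (2,0)=-1→.XO/.XX/OO./O.X; (2,2)=-1→.XO/.XX/.OO/O.X; (3,1)=-1→.XO/.XX/.O./OOX
ply 3, X at OXO/.XX/.O./O.X | (1,0)=+1→OXO/XXX/.O./O.X*; (2,0)=+1→OXO/.XX/XO./O.X; (2,2)=+1→OXO/.XX/.OX/O.X; (3,1)=+1→OXO/.XX/.O./OXX
ply 4: OXO/XXX/.O./O.X is terminal -1 (O); from .XO/.X./.O./O.X depth 6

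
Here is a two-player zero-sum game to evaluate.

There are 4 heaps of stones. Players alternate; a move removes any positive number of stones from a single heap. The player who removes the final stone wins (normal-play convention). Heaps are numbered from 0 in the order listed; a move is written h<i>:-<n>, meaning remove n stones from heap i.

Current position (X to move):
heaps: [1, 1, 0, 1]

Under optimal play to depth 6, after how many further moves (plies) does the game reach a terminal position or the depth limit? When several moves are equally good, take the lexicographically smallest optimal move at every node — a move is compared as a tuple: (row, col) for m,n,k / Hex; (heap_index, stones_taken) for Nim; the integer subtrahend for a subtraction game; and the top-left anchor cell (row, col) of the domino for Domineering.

ply 1, X at (1,1,0,1) | h0:-1=+1→(0,1,0,1)*; h1:-1=+1→(1,0,0,1); h3:-1=+1→(1,1,0,0)
ply 2, O at (0,1,0,1) | h1:-1=-1→(0,0,0,1)*; h3:-1=-1→(0,1,0,0)
ply 3, X at (0,0,0,1) | h3:-1=+1→(0,0,0,0)*
ply 4: (0,0,0,0) is terminal -1 (O); from (1,1,0,1) depth 6

PV length from [(1,1,0,1)]: 3 plies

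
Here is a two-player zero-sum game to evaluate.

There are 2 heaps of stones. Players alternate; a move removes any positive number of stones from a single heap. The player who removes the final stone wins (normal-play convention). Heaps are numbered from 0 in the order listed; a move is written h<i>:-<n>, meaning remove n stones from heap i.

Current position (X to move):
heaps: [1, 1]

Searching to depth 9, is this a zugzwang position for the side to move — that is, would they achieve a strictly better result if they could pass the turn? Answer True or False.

ply 1, X at (1,1) | h0:-1=-1→(0,1)*; h1:-1=-1→(1,0)
ply 2, O at (0,1) | h1:-1=+1→(0,0)*
ply 3: (0,0) is terminal -1 (X); from (1,1) depth 9
pass branch (O moves first from the same position):
  | ply 1, O at (1,1) | h0:-1=-1→(0,1)*; h1:-1=-1→(1,0)
  | ply 2, X at (0,1) | h1:-1=+1→(0,0)*
  | ply 3: (0,0) is terminal -1 (O); from (1,1) depth 9
X moving scores -1; X passing scores +1

zugzwang((1,1), X) = True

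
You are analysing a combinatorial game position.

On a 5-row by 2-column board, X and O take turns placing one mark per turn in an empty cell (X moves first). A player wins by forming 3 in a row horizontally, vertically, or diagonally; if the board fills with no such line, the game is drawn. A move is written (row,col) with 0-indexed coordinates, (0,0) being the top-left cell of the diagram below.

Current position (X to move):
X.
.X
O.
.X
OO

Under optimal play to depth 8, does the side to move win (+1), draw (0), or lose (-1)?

value(X./.X/O./.X/OO, X) = +1

ply 1, X at X./.X/O./.X/OO | (0,1)=-1→XX/.X/O./.X/OO; (1,0)=-1→X./XX/O./.X/OO; (2,1)=+1→X./.X/OX/.X/OO*; (3,0)=+0→X./.X/O./XX/OO
ply 2: X./.X/OX/.X/OO is terminal -1 (O); from X./.X/O./.X/OO depth 8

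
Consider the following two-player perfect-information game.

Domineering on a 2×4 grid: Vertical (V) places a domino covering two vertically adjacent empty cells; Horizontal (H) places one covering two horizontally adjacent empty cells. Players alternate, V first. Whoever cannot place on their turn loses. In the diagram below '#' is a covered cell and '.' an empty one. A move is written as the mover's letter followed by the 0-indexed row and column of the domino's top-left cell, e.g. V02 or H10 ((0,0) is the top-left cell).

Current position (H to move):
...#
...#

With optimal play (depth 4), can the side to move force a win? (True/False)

H winning at [...#/...#]: True

ply 1, H at ...#/...# | H00=+1→##.#/...#*; H01=+1→.###/...#; H10=+1→...#/##.#; H11=+1→...#/.###
ply 2, V at ##.#/...# | V02=-1→####/..##*
ply 3, H at ####/..## | H10=+1→####/####*
ply 4: ####/#### is terminal -1 (V); from ...#/...# depth 4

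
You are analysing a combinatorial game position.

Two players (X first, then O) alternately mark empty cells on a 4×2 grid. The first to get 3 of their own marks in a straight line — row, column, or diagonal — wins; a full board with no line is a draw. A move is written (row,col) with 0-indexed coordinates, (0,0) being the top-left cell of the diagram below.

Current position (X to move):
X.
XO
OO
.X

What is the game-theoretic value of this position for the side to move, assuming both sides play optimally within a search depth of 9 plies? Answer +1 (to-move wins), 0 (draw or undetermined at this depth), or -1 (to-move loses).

p1 X@[X./XO/OO/.X]: (0,1)[XX/XO/OO/.X]+0* (3,0)[X./XO/OO/XX]-1
p2 O@[XX/XO/OO/.X]: (3,0)[XX/XO/OO/OX]+0*
p3 X@[XX/XO/OO/OX] terminal +0; root [X./XO/OO/.X] d9

value(X./XO/OO/.X, X) = 0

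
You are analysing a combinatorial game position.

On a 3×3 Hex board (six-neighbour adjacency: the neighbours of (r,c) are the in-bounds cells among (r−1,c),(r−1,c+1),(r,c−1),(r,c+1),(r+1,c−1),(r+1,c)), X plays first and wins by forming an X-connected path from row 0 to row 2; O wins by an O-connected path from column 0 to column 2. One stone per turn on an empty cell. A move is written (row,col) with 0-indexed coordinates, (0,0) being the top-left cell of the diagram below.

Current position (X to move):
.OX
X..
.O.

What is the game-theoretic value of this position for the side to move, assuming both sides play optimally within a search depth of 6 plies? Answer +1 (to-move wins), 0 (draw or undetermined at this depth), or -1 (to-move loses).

p1 X@[.OX/X../.O.]: (0,0)[XOX/X../.O.]-1 (1,1)[.OX/XX./.O.]-1 (1,2)[.OX/X.X/.O.]+1* (2,0)[.OX/X../XO.]+1 (2,2)[.OX/X../.OX]+1
p2 O@[.OX/X.X/.O.]: (0,0)[OOX/X.X/.O.]-1* (1,1)[.OX/XOX/.O.]-1 (2,0)[.OX/X.X/OO.]-1 (2,2)[.OX/X.X/.OO]-1
p3 X@[OOX/X.X/.O.]: (1,1)[OOX/XXX/.O.]+1* (2,0)[OOX/X.X/XO.]+1 (2,2)[OOX/X.X/.OX]+1
p4 O@[OOX/XXX/.O.]: (2,0)[OOX/XXX/OO.]-1* (2,2)[OOX/XXX/.OO]-1
p5 X@[OOX/XXX/OO.]: (2,2)[OOX/XXX/OOX]+1*
p6 O@[OOX/XXX/OOX] terminal -1; root [.OX/X../.O.] d6

value(.OX/X../.O., X) = +1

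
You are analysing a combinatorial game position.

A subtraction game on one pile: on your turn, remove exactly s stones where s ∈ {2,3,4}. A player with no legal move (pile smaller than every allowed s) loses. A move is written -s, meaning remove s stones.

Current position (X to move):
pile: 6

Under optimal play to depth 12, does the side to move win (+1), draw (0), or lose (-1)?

value(6, X) = -1

ply 1, X at 6 | -2=-1→4*; -3=-1→3; -4=-1→2
ply 2, O at 4 | -2=-1→2; -3=+1→1*; -4=+1→0
ply 3: 1 is terminal -1 (X); from 6 depth 12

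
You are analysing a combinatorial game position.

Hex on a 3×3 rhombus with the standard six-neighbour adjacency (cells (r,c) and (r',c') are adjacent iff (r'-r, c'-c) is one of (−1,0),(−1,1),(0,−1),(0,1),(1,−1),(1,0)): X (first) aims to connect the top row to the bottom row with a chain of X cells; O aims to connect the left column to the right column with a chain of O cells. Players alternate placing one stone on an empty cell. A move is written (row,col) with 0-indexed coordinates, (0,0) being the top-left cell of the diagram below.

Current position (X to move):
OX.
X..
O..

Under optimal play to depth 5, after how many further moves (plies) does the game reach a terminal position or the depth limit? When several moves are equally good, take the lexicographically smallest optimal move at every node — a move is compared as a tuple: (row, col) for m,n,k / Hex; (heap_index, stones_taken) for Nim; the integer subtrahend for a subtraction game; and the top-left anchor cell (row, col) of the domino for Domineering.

PV length from [OX./X../O..]: 5 plies

[OX./X../O..] X move#1: (0,2):-1/OXX/X../O.., (1,1):-1/OX./XX./O.., (1,2):+1/OX./X.X/O..*, (2,1):-1/OX./X../OX., (2,2):-1/OX./X../O.X
[OX./X.X/O..] O move#2: (0,2):-1/OXO/X.X/O..*, (1,1):-1/OX./XOX/O.., (2,1):-1/OX./X.X/OO., (2,2):-1/OX./X.X/O.O
[OXO/X.X/O..] X move#3: (1,1):+1/OXO/XXX/O..*, (2,1):-1/OXO/X.X/OX., (2,2):-1/OXO/X.X/O.X
[OXO/XXX/O..] O move#4: (2,1):-1/OXO/XXX/OO.*, (2,2):-1/OXO/XXX/O.O
[OXO/XXX/OO.] X move#5: (2,2):+1/OXO/XXX/OOX*
[OXO/XXX/OOX] end (terminal -1, O#6); searched OX./X../O.. to 5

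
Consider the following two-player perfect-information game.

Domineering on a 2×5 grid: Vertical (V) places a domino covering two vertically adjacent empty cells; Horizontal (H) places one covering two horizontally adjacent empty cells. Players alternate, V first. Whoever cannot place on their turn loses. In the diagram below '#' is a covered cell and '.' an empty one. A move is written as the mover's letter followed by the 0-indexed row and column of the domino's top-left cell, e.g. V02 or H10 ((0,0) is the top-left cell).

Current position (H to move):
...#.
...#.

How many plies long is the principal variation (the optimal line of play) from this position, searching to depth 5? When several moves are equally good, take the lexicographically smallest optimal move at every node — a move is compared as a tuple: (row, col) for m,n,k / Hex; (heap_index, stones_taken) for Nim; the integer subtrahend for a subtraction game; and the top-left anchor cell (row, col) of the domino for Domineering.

[...#./...#.] H move#1: H00:-1/##.#./...#.*, H01:-1/.###./...#., H10:-1/...#./##.#., H11:-1/...#./.###.
[##.#./...#.] V move#2: V02:+1/####./..##.*, V04:-1/##.##/...##
[####./..##.] H move#3: H10:-1/####./####.*
[####./####.] V move#4: V04:+1/#####/#####*
[#####/#####] end (terminal -1, H#5); searched ...#./...#. to 5

PV length from [...#./...#.]: 4 plies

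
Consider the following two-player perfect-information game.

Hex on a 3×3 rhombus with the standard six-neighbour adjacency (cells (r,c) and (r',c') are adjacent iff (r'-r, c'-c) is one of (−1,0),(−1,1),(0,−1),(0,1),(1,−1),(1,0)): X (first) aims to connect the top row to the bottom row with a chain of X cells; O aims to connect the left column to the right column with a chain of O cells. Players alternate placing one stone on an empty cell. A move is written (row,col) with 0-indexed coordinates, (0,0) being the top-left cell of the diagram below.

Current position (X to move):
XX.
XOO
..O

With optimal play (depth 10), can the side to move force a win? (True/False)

X winning at [XX./XOO/..O]: True

p1 X@[XX./XOO/..O]: (0,2)[XXX/XOO/..O]-1 (2,0)[XX./XOO/X.O]+1* (2,1)[XX./XOO/.XO]-1
p2 O@[XX./XOO/X.O] terminal -1; root [XX./XOO/..O] d10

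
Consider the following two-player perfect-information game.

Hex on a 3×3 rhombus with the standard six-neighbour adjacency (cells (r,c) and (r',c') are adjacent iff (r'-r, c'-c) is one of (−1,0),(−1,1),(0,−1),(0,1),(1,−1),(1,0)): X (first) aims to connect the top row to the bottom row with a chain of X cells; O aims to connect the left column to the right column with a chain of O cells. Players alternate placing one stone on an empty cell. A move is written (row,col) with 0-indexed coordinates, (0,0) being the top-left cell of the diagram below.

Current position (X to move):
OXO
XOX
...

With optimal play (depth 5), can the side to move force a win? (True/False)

X winning at [OXO/XOX/...]: True

p1 X@[OXO/XOX/...]: (2,0)[OXO/XOX/X..]+1* (2,1)[OXO/XOX/.X.]-1 (2,2)[OXO/XOX/..X]-1
p2 O@[OXO/XOX/X..] terminal -1; root [OXO/XOX/...] d5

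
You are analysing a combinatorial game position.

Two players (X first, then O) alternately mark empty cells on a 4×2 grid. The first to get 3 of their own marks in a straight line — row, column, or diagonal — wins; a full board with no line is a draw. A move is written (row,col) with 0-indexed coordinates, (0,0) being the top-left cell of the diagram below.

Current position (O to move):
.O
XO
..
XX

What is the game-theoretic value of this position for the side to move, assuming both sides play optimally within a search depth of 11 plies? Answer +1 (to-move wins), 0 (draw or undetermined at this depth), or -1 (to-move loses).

value(.O/XO/../XX, O) = +1

p1 O@[.O/XO/../XX]: (0,0)[OO/XO/../XX]-1 (2,0)[.O/XO/O./XX]+0 (2,1)[.O/XO/.O/XX]+1*
p2 X@[.O/XO/.O/XX] terminal -1; root [.O/XO/../XX] d11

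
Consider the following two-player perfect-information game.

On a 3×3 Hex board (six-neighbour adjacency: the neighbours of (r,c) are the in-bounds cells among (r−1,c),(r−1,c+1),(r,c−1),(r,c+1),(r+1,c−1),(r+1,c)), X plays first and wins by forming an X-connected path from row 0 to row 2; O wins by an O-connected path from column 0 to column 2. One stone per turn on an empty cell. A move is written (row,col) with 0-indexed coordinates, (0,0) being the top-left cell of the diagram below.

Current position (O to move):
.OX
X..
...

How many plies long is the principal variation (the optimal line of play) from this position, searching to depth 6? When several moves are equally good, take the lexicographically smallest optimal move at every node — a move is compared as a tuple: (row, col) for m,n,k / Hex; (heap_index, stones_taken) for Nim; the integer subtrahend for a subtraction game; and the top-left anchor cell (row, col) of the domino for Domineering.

PV length from [.OX/X../...]: 4 plies

p1 O@[.OX/X../...]: (0,0)[OOX/X../...]-1* (1,1)[.OX/XO./...]-1 (1,2)[.OX/X.O/...]-1 (2,0)[.OX/X../O..]-1 (2,1)[.OX/X../.O.]-1 (2,2)[.OX/X../..O]-1
p2 X@[OOX/X../...]: (1,1)[OOX/XX./...]+1* (1,2)[OOX/X.X/...]+1 (2,0)[OOX/X../X..]+1 (2,1)[OOX/X../.X.]+1 (2,2)[OOX/X../..X]+1
p3 O@[OOX/XX./...]: (1,2)[OOX/XXO/...]-1* (2,0)[OOX/XX./O..]-1 (2,1)[OOX/XX./.O.]-1 (2,2)[OOX/XX./..O]-1
p4 X@[OOX/XXO/...]: (2,0)[OOX/XXO/X..]+1* (2,1)[OOX/XXO/.X.]+1 (2,2)[OOX/XXO/..X]+1
p5 O@[OOX/XXO/X..] terminal -1; root [.OX/X../...] d6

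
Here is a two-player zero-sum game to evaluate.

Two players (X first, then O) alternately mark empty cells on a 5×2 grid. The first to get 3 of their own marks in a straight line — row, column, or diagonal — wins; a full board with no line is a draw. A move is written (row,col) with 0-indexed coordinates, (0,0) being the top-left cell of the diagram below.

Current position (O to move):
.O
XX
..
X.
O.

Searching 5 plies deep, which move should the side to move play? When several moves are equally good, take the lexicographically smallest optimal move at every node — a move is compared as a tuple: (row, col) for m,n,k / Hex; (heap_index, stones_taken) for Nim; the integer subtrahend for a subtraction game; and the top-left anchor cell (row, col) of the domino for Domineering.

O's best at [.O/XX/../X./O.]: (2,0)

[.O/XX/../X./O.] O move#1: (0,0):-1/OO/XX/../X./O., (2,0):+0/.O/XX/O./X./O.*, (2,1):-1/.O/XX/.O/X./O., (3,1):-1/.O/XX/../XO/O., (4,1):-1/.O/XX/../X./OO
[.O/XX/O./X./O.] X move#2: (0,0):+0/XO/XX/O./X./O.*, (2,1):+0/.O/XX/OX/X./O., (3,1):+0/.O/XX/O./XX/O., (4,1):+0/.O/XX/O./X./OX
[XO/XX/O./X./O.] O move#3: (2,1):+0/XO/XX/OO/X./O.*, (3,1):+0/XO/XX/O./XO/O., (4,1):+0/XO/XX/O./X./OO
[XO/XX/OO/X./O.] X move#4: (3,1):+0/XO/XX/OO/XX/O.*, (4,1):+0/XO/XX/OO/X./OX
[XO/XX/OO/XX/O.] O move#5: (4,1):+0/XO/XX/OO/XX/OO*
[XO/XX/OO/XX/OO] end (terminal +0, X#6); searched .O/XX/../X./O. to 5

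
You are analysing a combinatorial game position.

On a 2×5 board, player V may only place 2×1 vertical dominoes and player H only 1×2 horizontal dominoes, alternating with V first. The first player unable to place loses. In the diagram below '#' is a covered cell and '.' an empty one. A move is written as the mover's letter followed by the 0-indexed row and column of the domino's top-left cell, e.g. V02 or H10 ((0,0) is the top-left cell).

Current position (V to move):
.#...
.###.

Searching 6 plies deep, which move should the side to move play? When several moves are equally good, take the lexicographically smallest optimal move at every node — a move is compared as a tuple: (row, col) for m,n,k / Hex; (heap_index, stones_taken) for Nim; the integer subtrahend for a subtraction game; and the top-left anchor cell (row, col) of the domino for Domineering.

V's best at [.#.../.###.]: V04

p1 V@[.#.../.###.]: V00[##.../####.]-1 V04[.#..#/.####]+1*
p2 H@[.#..#/.####]: H02[.####/.####]-1*
p3 V@[.####/.####]: V00[#####/#####]+1*
p4 H@[#####/#####] terminal -1; root [.#.../.###.] d6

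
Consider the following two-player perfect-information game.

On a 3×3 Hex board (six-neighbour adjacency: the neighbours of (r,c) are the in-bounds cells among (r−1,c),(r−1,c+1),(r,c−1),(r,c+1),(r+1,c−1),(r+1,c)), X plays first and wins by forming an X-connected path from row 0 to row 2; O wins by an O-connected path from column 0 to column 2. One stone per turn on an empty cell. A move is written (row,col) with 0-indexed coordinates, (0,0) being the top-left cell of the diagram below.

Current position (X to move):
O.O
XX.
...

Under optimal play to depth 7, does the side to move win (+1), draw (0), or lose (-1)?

value(O.O/XX./..., X) = +1

[O.O/XX./...] X move#1: (0,1):+1/OXO/XX./...*, (1,2):-1/O.O/XXX/..., (2,0):-1/O.O/XX./X.., (2,1):-1/O.O/XX./.X., (2,2):-1/O.O/XX./..X
[OXO/XX./...] O move#2: (1,2):-1/OXO/XXO/...*, (2,0):-1/OXO/XX./O.., (2,1):-1/OXO/XX./.O., (2,2):-1/OXO/XX./..O
[OXO/XXO/...] X move#3: (2,0):+1/OXO/XXO/X..*, (2,1):+1/OXO/XXO/.X., (2,2):+1/OXO/XXO/..X
[OXO/XXO/X..] end (terminal -1, O#4); searched O.O/XX./... to 7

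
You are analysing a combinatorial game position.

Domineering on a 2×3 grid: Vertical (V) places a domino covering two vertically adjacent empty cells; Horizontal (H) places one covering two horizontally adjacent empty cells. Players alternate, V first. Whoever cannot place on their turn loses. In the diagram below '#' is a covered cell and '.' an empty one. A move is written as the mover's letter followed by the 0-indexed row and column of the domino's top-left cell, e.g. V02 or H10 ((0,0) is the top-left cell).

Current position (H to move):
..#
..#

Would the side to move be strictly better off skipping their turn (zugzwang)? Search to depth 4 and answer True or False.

zugzwang(..#/..#, H) = False

ply 1, H at ..#/..# | H00=+1→###/..#*; H10=+1→..#/###
ply 2: ###/..# is terminal -1 (V); from ..#/..# depth 4
pass branch (V moves first from the same position):
  | ply 1, V at ..#/..# | V00=+1→#.#/#.#*; V01=+1→.##/.##
  | ply 2: #.#/#.# is terminal -1 (H); from ..#/..# depth 4
H moving scores +1; H passing scores -1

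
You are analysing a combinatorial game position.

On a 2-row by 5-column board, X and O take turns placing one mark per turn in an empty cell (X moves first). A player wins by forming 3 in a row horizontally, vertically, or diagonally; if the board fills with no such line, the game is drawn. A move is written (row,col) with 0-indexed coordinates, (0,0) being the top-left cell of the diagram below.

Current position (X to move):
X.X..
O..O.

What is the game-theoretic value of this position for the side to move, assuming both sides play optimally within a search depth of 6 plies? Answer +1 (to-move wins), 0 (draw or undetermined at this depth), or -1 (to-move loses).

value(X.X../O..O., X) = +1

[X.X../O..O.] X move#1: (0,1):+1/XXX../O..O.*, (0,3):+1/X.XX./O..O., (0,4):+1/X.X.X/O..O., (1,1):+0/X.X../OX.O., (1,2):+0/X.X../O.XO., (1,4):+0/X.X../O..OX
[XXX../O..O.] end (terminal -1, O#2); searched X.X../O..O. to 6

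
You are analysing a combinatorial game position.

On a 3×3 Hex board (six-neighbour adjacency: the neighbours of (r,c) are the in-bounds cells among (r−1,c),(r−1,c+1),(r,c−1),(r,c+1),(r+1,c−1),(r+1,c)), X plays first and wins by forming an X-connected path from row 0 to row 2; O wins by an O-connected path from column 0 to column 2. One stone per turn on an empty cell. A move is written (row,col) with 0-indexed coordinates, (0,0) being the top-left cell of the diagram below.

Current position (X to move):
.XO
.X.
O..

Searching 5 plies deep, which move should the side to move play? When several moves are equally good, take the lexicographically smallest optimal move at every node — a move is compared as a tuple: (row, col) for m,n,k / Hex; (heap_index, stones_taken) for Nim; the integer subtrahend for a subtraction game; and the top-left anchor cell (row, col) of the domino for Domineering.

X's best at [.XO/.X./O..]: (1,2)

p1 X@[.XO/.X./O..]: (0,0)[XXO/.X./O..]-1 (1,0)[.XO/XX./O..]-1 (1,2)[.XO/.XX/O..]+1* (2,1)[.XO/.X./OX.]+1 (2,2)[.XO/.X./O.X]+1
p2 O@[.XO/.XX/O..]: (0,0)[OXO/.XX/O..]-1* (1,0)[.XO/OXX/O..]-1 (2,1)[.XO/.XX/OO.]-1 (2,2)[.XO/.XX/O.O]-1
p3 X@[OXO/.XX/O..]: (1,0)[OXO/XXX/O..]+1* (2,1)[OXO/.XX/OX.]+1 (2,2)[OXO/.XX/O.X]+1
p4 O@[OXO/XXX/O..]: (2,1)[OXO/XXX/OO.]-1* (2,2)[OXO/XXX/O.O]-1
p5 X@[OXO/XXX/OO.]: (2,2)[OXO/XXX/OOX]+1*
p6 O@[OXO/XXX/OOX] terminal -1; root [.XO/.X./O..] d5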